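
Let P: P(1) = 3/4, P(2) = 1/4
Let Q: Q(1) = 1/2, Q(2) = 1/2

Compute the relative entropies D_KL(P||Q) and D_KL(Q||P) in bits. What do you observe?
D_KL(P||Q) = 0.1887 bits, D_KL(Q||P) = 0.2075 bits. The two directions give different values (D_KL(Q||P) exceeds D_KL(P||Q) by 0.0188 bits): KL divergence is asymmetric.

D_KL(P||Q) = Σ P(x) log₂(P(x)/Q(x))

Computing term by term:
  P(1)·log₂(P(1)/Q(1)) = (3/4)·log₂((3/4)/(1/2)) = 0.43872
  P(2)·log₂(P(2)/Q(2)) = (1/4)·log₂((1/4)/(1/2)) = -0.25000

D_KL(P||Q) = 0.43872 - 0.25000 = 0.18872 ≈ 0.1887 bits

D_KL(Q||P) = Σ Q(x) log₂(Q(x)/P(x))

Computing term by term:
  Q(1)·log₂(Q(1)/P(1)) = (1/2)·log₂((1/2)/(3/4)) = -0.29248
  Q(2)·log₂(Q(2)/P(2)) = (1/2)·log₂((1/2)/(1/4)) = 0.50000

D_KL(Q||P) = -0.29248 + 0.50000 = 0.20752 ≈ 0.2075 bits

These are NOT equal (difference: 0.0188 bits). KL divergence is asymmetric: D_KL(P||Q) ≠ D_KL(Q||P) in general.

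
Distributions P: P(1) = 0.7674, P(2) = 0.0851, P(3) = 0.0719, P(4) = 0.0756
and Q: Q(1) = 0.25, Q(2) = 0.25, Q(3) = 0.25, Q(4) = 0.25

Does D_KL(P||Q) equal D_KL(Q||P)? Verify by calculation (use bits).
D_KL(P||Q) = 0.8497 bits, D_KL(Q||P) = 0.8650 bits. No — D_KL(P||Q) ≠ D_KL(Q||P) for this pair.

D_KL(P||Q) = Σ P(x) log₂(P(x)/Q(x))

Computing term by term:
  P(1)·log₂(P(1)/Q(1)) = 0.7674·log₂(0.7674/0.25) = 1.24169
  P(2)·log₂(P(2)/Q(2)) = 0.0851·log₂(0.0851/0.25) = -0.13230
  P(3)·log₂(P(3)/Q(3)) = 0.0719·log₂(0.0719/0.25) = -0.12927
  P(4)·log₂(P(4)/Q(4)) = 0.0756·log₂(0.0756/0.25) = -0.13045

D_KL(P||Q) = 1.24169 - 0.13230 - 0.12927 - 0.13045 = 0.84967 ≈ 0.8497 bits

D_KL(Q||P) = Σ Q(x) log₂(Q(x)/P(x))

Computing term by term:
  Q(1)·log₂(Q(1)/P(1)) = 0.25·log₂(0.25/0.7674) = -0.40451
  Q(2)·log₂(Q(2)/P(2)) = 0.25·log₂(0.25/0.0851) = 0.38867
  Q(3)·log₂(Q(3)/P(3)) = 0.25·log₂(0.25/0.0719) = 0.44947
  Q(4)·log₂(Q(4)/P(4)) = 0.25·log₂(0.25/0.0756) = 0.43137

D_KL(Q||P) = -0.40451 + 0.38867 + 0.44947 + 0.43137 = 0.86500 ≈ 0.8650 bits

These are NOT equal (difference: 0.0153 bits). KL divergence is asymmetric: D_KL(P||Q) ≠ D_KL(Q||P) in general.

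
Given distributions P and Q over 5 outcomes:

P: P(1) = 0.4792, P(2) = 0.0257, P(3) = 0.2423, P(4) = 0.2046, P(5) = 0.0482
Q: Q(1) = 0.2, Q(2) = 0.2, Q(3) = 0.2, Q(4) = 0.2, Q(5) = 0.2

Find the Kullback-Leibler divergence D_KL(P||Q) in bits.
0.5028 bits

D_KL(P||Q) = Σ P(x) log₂(P(x)/Q(x))

Computing term by term:
  P(1)·log₂(P(1)/Q(1)) = 0.4792·log₂(0.4792/0.2) = 0.60409
  P(2)·log₂(P(2)/Q(2)) = 0.0257·log₂(0.0257/0.2) = -0.07608
  P(3)·log₂(P(3)/Q(3)) = 0.2423·log₂(0.2423/0.2) = 0.06707
  P(4)·log₂(P(4)/Q(4)) = 0.2046·log₂(0.2046/0.2) = 0.00671
  P(5)·log₂(P(5)/Q(5)) = 0.0482·log₂(0.0482/0.2) = -0.09895

D_KL(P||Q) = 0.60409 - 0.07608 + 0.06707 + 0.00671 - 0.09895 = 0.50284 ≈ 0.5028 bits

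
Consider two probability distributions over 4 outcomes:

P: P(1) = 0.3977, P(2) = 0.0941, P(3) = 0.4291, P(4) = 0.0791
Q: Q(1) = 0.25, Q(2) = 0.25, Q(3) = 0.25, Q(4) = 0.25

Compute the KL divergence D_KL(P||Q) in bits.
0.3368 bits

D_KL(P||Q) = Σ P(x) log₂(P(x)/Q(x))

Computing term by term:
  P(1)·log₂(P(1)/Q(1)) = 0.3977·log₂(0.3977/0.25) = 0.26636
  P(2)·log₂(P(2)/Q(2)) = 0.0941·log₂(0.0941/0.25) = -0.13265
  P(3)·log₂(P(3)/Q(3)) = 0.4291·log₂(0.4291/0.25) = 0.33443
  P(4)·log₂(P(4)/Q(4)) = 0.0791·log₂(0.0791/0.25) = -0.13132

D_KL(P||Q) = 0.26636 - 0.13265 + 0.33443 - 0.13132 = 0.33682 ≈ 0.3368 bits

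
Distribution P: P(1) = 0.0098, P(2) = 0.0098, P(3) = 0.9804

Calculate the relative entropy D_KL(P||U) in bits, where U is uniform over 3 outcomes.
1.4262 bits

U(i) = 1/3 for all i

D_KL(P||U) = Σ P(x) log₂(P(x) / (1/3))
           = Σ P(x) log₂(P(x)) + log₂(3)
           = log₂(3) - H(P)

H(P) = -Σ P(x) log₂(P(x)):
  -P(1)·log₂(P(1)) = -(0.0098)·log₂(0.0098) = 0.06540
  -P(2)·log₂(P(2)) = -(0.0098)·log₂(0.0098) = 0.06540
  -P(3)·log₂(P(3)) = -(0.9804)·log₂(0.9804) = 0.02800
H(P) = 0.06540 + 0.06540 + 0.02800 = 0.15880 bits

log₂(3) = 1.58496 bits

D_KL(P||U) = 1.58496 - 0.15880 = 1.42616 ≈ 1.4262 bits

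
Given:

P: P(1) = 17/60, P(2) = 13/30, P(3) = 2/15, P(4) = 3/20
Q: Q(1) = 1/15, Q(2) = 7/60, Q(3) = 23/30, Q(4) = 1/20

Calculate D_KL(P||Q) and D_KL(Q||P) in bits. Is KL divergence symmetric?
D_KL(P||Q) = 1.3131 bits, D_KL(Q||P) = 1.4955 bits. No, KL divergence is not symmetric.

D_KL(P||Q) = Σ P(x) log₂(P(x)/Q(x))

Computing term by term:
  P(1)·log₂(P(1)/Q(1)) = (17/60)·log₂((17/60)/(1/15)) = 0.59145
  P(2)·log₂(P(2)/Q(2)) = (13/30)·log₂((13/30)/(7/60)) = 0.82034
  P(3)·log₂(P(3)/Q(3)) = (2/15)·log₂((2/15)/(23/30)) = -0.33647
  P(4)·log₂(P(4)/Q(4)) = (3/20)·log₂((3/20)/(1/20)) = 0.23774

D_KL(P||Q) = 0.59145 + 0.82034 - 0.33647 + 0.23774 = 1.31306 ≈ 1.3131 bits

D_KL(Q||P) = Σ Q(x) log₂(Q(x)/P(x))

Computing term by term:
  Q(1)·log₂(Q(1)/P(1)) = (1/15)·log₂((1/15)/(17/60)) = -0.13916
  Q(2)·log₂(Q(2)/P(2)) = (7/60)·log₂((7/60)/(13/30)) = -0.22086
  Q(3)·log₂(Q(3)/P(3)) = (23/30)·log₂((23/30)/(2/15)) = 1.93473
  Q(4)·log₂(Q(4)/P(4)) = (1/20)·log₂((1/20)/(3/20)) = -0.07925

D_KL(Q||P) = -0.13916 - 0.22086 + 1.93473 - 0.07925 = 1.49546 ≈ 1.4955 bits

These are NOT equal (difference: 0.1824 bits). KL divergence is asymmetric: D_KL(P||Q) ≠ D_KL(Q||P) in general.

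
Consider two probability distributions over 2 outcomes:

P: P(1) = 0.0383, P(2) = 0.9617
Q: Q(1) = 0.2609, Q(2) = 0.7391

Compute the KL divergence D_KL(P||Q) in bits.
0.2593 bits

D_KL(P||Q) = Σ P(x) log₂(P(x)/Q(x))

Computing term by term:
  P(1)·log₂(P(1)/Q(1)) = 0.0383·log₂(0.0383/0.2609) = -0.10602
  P(2)·log₂(P(2)/Q(2)) = 0.9617·log₂(0.9617/0.7391) = 0.36527

D_KL(P||Q) = -0.10602 + 0.36527 = 0.25925 ≈ 0.2593 bits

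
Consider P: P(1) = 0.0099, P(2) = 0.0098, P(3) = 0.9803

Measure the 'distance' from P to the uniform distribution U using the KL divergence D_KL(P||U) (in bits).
1.4255 bits

U(i) = 1/3 for all i

D_KL(P||U) = Σ P(x) log₂(P(x) / (1/3))
           = Σ P(x) log₂(P(x)) + log₂(3)
           = log₂(3) - H(P)

H(P) = -Σ P(x) log₂(P(x)):
  -P(1)·log₂(P(1)) = -(0.0099)·log₂(0.0099) = 0.06592
  -P(2)·log₂(P(2)) = -(0.0098)·log₂(0.0098) = 0.06540
  -P(3)·log₂(P(3)) = -(0.9803)·log₂(0.9803) = 0.02814
H(P) = 0.06592 + 0.06540 + 0.02814 = 0.15946 bits

log₂(3) = 1.58496 bits

D_KL(P||U) = 1.58496 - 0.15946 = 1.42550 ≈ 1.4255 bits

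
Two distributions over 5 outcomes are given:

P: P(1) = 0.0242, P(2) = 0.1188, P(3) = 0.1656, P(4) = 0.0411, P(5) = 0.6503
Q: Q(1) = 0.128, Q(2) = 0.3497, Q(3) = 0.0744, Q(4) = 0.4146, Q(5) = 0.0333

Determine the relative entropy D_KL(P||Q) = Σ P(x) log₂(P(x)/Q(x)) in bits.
2.5991 bits

D_KL(P||Q) = Σ P(x) log₂(P(x)/Q(x))

Computing term by term:
  P(1)·log₂(P(1)/Q(1)) = 0.0242·log₂(0.0242/0.128) = -0.05815
  P(2)·log₂(P(2)/Q(2)) = 0.1188·log₂(0.1188/0.3497) = -0.18504
  P(3)·log₂(P(3)/Q(3)) = 0.1656·log₂(0.1656/0.0744) = 0.19116
  P(4)·log₂(P(4)/Q(4)) = 0.0411·log₂(0.0411/0.4146) = -0.13705
  P(5)·log₂(P(5)/Q(5)) = 0.6503·log₂(0.6503/0.0333) = 2.78817

D_KL(P||Q) = -0.05815 - 0.18504 + 0.19116 - 0.13705 + 2.78817 = 2.59909 ≈ 2.5991 bits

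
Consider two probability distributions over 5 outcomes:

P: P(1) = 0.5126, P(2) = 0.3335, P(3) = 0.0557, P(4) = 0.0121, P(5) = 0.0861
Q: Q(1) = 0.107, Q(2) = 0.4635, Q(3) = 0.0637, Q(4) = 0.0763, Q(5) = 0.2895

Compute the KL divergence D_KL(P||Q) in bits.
0.8067 bits

D_KL(P||Q) = Σ P(x) log₂(P(x)/Q(x))

Computing term by term:
  P(1)·log₂(P(1)/Q(1)) = 0.5126·log₂(0.5126/0.107) = 1.15859
  P(2)·log₂(P(2)/Q(2)) = 0.3335·log₂(0.3335/0.4635) = -0.15837
  P(3)·log₂(P(3)/Q(3)) = 0.0557·log₂(0.0557/0.0637) = -0.01078
  P(4)·log₂(P(4)/Q(4)) = 0.0121·log₂(0.0121/0.0763) = -0.03215
  P(5)·log₂(P(5)/Q(5)) = 0.0861·log₂(0.0861/0.2895) = -0.15063

D_KL(P||Q) = 1.15859 - 0.15837 - 0.01078 - 0.03215 - 0.15063 = 0.80666 ≈ 0.8067 bits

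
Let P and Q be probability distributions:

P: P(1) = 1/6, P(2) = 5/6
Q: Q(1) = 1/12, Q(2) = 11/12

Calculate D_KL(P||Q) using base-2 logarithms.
0.0521 bits

D_KL(P||Q) = Σ P(x) log₂(P(x)/Q(x))

Computing term by term:
  P(1)·log₂(P(1)/Q(1)) = (1/6)·log₂((1/6)/(1/12)) = 0.16667
  P(2)·log₂(P(2)/Q(2)) = (5/6)·log₂((5/6)/(11/12)) = -0.11459

D_KL(P||Q) = 0.16667 - 0.11459 = 0.05208 ≈ 0.0521 bits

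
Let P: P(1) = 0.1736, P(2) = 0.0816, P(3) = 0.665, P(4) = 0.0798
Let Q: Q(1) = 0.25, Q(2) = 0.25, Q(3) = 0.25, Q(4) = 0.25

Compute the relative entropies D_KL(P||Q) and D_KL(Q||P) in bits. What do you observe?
D_KL(P||Q) = 0.5840 bits, D_KL(Q||P) = 0.5944 bits. The two directions give different values (D_KL(Q||P) exceeds D_KL(P||Q) by 0.0104 bits): KL divergence is asymmetric.

D_KL(P||Q) = Σ P(x) log₂(P(x)/Q(x))

Computing term by term:
  P(1)·log₂(P(1)/Q(1)) = 0.1736·log₂(0.1736/0.25) = -0.09134
  P(2)·log₂(P(2)/Q(2)) = 0.0816·log₂(0.0816/0.25) = -0.13181
  P(3)·log₂(P(3)/Q(3)) = 0.665·log₂(0.665/0.25) = 0.93860
  P(4)·log₂(P(4)/Q(4)) = 0.0798·log₂(0.0798/0.25) = -0.13147

D_KL(P||Q) = -0.09134 - 0.13181 + 0.93860 - 0.13147 = 0.58398 ≈ 0.5840 bits

D_KL(Q||P) = Σ Q(x) log₂(Q(x)/P(x))

Computing term by term:
  Q(1)·log₂(Q(1)/P(1)) = 0.25·log₂(0.25/0.1736) = 0.13154
  Q(2)·log₂(Q(2)/P(2)) = 0.25·log₂(0.25/0.0816) = 0.40382
  Q(3)·log₂(Q(3)/P(3)) = 0.25·log₂(0.25/0.665) = -0.35286
  Q(4)·log₂(Q(4)/P(4)) = 0.25·log₂(0.25/0.0798) = 0.41187

D_KL(Q||P) = 0.13154 + 0.40382 - 0.35286 + 0.41187 = 0.59437 ≈ 0.5944 bits

These are NOT equal (difference: 0.0104 bits). KL divergence is asymmetric: D_KL(P||Q) ≠ D_KL(Q||P) in general.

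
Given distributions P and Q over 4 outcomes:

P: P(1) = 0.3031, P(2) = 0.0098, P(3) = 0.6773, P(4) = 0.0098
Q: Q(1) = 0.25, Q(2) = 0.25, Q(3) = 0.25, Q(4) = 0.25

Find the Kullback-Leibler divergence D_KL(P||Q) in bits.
0.9665 bits

D_KL(P||Q) = Σ P(x) log₂(P(x)/Q(x))

Computing term by term:
  P(1)·log₂(P(1)/Q(1)) = 0.3031·log₂(0.3031/0.25) = 0.08422
  P(2)·log₂(P(2)/Q(2)) = 0.0098·log₂(0.0098/0.25) = -0.04580
  P(3)·log₂(P(3)/Q(3)) = 0.6773·log₂(0.6773/0.25) = 0.97387
  P(4)·log₂(P(4)/Q(4)) = 0.0098·log₂(0.0098/0.25) = -0.04580

D_KL(P||Q) = 0.08422 - 0.04580 + 0.97387 - 0.04580 = 0.96649 ≈ 0.9665 bits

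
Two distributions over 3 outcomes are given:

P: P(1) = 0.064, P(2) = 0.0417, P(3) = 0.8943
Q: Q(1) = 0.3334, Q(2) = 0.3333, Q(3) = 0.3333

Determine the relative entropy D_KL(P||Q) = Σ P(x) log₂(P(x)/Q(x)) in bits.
0.9960 bits

D_KL(P||Q) = Σ P(x) log₂(P(x)/Q(x))

Computing term by term:
  P(1)·log₂(P(1)/Q(1)) = 0.064·log₂(0.064/0.3334) = -0.15239
  P(2)·log₂(P(2)/Q(2)) = 0.0417·log₂(0.0417/0.3333) = -0.12505
  P(3)·log₂(P(3)/Q(3)) = 0.8943·log₂(0.8943/0.3333) = 1.27343

D_KL(P||Q) = -0.15239 - 0.12505 + 1.27343 = 0.99599 ≈ 0.9960 bits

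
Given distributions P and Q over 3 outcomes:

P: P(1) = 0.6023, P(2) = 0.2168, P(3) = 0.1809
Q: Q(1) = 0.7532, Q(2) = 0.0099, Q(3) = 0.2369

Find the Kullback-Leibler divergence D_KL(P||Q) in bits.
0.7007 bits

D_KL(P||Q) = Σ P(x) log₂(P(x)/Q(x))

Computing term by term:
  P(1)·log₂(P(1)/Q(1)) = 0.6023·log₂(0.6023/0.7532) = -0.19427
  P(2)·log₂(P(2)/Q(2)) = 0.2168·log₂(0.2168/0.0099) = 0.96537
  P(3)·log₂(P(3)/Q(3)) = 0.1809·log₂(0.1809/0.2369) = -0.07039

D_KL(P||Q) = -0.19427 + 0.96537 - 0.07039 = 0.70071 ≈ 0.7007 bits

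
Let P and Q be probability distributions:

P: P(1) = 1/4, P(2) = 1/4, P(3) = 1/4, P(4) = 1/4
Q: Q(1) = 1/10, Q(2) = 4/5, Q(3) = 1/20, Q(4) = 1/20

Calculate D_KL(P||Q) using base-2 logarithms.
1.0719 bits

D_KL(P||Q) = Σ P(x) log₂(P(x)/Q(x))

Computing term by term:
  P(1)·log₂(P(1)/Q(1)) = (1/4)·log₂((1/4)/(1/10)) = 0.33048
  P(2)·log₂(P(2)/Q(2)) = (1/4)·log₂((1/4)/(4/5)) = -0.41952
  P(3)·log₂(P(3)/Q(3)) = (1/4)·log₂((1/4)/(1/20)) = 0.58048
  P(4)·log₂(P(4)/Q(4)) = (1/4)·log₂((1/4)/(1/20)) = 0.58048

D_KL(P||Q) = 0.33048 - 0.41952 + 0.58048 + 0.58048 = 1.07192 ≈ 1.0719 bits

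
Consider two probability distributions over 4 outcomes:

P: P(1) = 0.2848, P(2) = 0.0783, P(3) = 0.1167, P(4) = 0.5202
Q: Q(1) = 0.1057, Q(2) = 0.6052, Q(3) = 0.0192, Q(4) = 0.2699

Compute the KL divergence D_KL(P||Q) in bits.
0.9725 bits

D_KL(P||Q) = Σ P(x) log₂(P(x)/Q(x))

Computing term by term:
  P(1)·log₂(P(1)/Q(1)) = 0.2848·log₂(0.2848/0.1057) = 0.40726
  P(2)·log₂(P(2)/Q(2)) = 0.0783·log₂(0.0783/0.6052) = -0.23101
  P(3)·log₂(P(3)/Q(3)) = 0.1167·log₂(0.1167/0.0192) = 0.30384
  P(4)·log₂(P(4)/Q(4)) = 0.5202·log₂(0.5202/0.2699) = 0.49244

D_KL(P||Q) = 0.40726 - 0.23101 + 0.30384 + 0.49244 = 0.97253 ≈ 0.9725 bits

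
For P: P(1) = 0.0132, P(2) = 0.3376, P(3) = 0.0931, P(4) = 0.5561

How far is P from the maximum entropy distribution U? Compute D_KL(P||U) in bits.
0.5990 bits

U(i) = 1/4 for all i

D_KL(P||U) = Σ P(x) log₂(P(x) / (1/4))
           = Σ P(x) log₂(P(x)) + log₂(4)
           = log₂(4) - H(P)

H(P) = -Σ P(x) log₂(P(x)):
  -P(1)·log₂(P(1)) = -(0.0132)·log₂(0.0132) = 0.08241
  -P(2)·log₂(P(2)) = -(0.3376)·log₂(0.3376) = 0.52889
  -P(3)·log₂(P(3)) = -(0.0931)·log₂(0.0931) = 0.31887
  -P(4)·log₂(P(4)) = -(0.5561)·log₂(0.5561) = 0.47079
H(P) = 0.08241 + 0.52889 + 0.31887 + 0.47079 = 1.40096 bits

log₂(4) = 2.00000 bits

D_KL(P||U) = 2.00000 - 1.40096 = 0.59904 ≈ 0.5990 bits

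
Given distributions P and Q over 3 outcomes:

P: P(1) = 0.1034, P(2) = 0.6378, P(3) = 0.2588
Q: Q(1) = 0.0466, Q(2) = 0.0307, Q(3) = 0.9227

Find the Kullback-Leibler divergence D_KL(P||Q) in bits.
2.4358 bits

D_KL(P||Q) = Σ P(x) log₂(P(x)/Q(x))

Computing term by term:
  P(1)·log₂(P(1)/Q(1)) = 0.1034·log₂(0.1034/0.0466) = 0.11889
  P(2)·log₂(P(2)/Q(2)) = 0.6378·log₂(0.6378/0.0307) = 2.79152
  P(3)·log₂(P(3)/Q(3)) = 0.2588·log₂(0.2588/0.9227) = -0.47465

D_KL(P||Q) = 0.11889 + 2.79152 - 0.47465 = 2.43576 ≈ 2.4358 bits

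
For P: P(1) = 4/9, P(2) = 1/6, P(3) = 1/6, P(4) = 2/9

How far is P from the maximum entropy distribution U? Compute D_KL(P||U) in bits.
0.1362 bits

U(i) = 1/4 for all i

D_KL(P||U) = Σ P(x) log₂(P(x) / (1/4))
           = Σ P(x) log₂(P(x)) + log₂(4)
           = log₂(4) - H(P)

H(P) = -Σ P(x) log₂(P(x)):
  -P(1)·log₂(P(1)) = -(4/9)·log₂(4/9) = 0.51997
  -P(2)·log₂(P(2)) = -(1/6)·log₂(1/6) = 0.43083
  -P(3)·log₂(P(3)) = -(1/6)·log₂(1/6) = 0.43083
  -P(4)·log₂(P(4)) = -(2/9)·log₂(2/9) = 0.48221
H(P) = 0.51997 + 0.43083 + 0.43083 + 0.48221 = 1.86384 bits

log₂(4) = 2.00000 bits

D_KL(P||U) = 2.00000 - 1.86384 = 0.13616 ≈ 0.1362 bits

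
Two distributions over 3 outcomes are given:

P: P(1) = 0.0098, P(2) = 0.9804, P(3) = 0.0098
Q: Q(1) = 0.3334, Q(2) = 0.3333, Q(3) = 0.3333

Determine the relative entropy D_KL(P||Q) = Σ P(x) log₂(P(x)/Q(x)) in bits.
1.4263 bits

D_KL(P||Q) = Σ P(x) log₂(P(x)/Q(x))

Computing term by term:
  P(1)·log₂(P(1)/Q(1)) = 0.0098·log₂(0.0098/0.3334) = -0.04987
  P(2)·log₂(P(2)/Q(2)) = 0.9804·log₂(0.9804/0.3333) = 1.52604
  P(3)·log₂(P(3)/Q(3)) = 0.0098·log₂(0.0098/0.3333) = -0.04986

D_KL(P||Q) = -0.04987 + 1.52604 - 0.04986 = 1.42631 ≈ 1.4263 bits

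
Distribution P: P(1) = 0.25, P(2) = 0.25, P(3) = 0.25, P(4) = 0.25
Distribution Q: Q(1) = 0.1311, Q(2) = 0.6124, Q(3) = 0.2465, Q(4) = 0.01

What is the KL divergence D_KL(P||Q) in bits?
1.0757 bits

D_KL(P||Q) = Σ P(x) log₂(P(x)/Q(x))

Computing term by term:
  P(1)·log₂(P(1)/Q(1)) = 0.25·log₂(0.25/0.1311) = 0.23282
  P(2)·log₂(P(2)/Q(2)) = 0.25·log₂(0.25/0.6124) = -0.32314
  P(3)·log₂(P(3)/Q(3)) = 0.25·log₂(0.25/0.2465) = 0.00509
  P(4)·log₂(P(4)/Q(4)) = 0.25·log₂(0.25/0.01) = 1.16096

D_KL(P||Q) = 0.23282 - 0.32314 + 0.00509 + 1.16096 = 1.07573 ≈ 1.0757 bits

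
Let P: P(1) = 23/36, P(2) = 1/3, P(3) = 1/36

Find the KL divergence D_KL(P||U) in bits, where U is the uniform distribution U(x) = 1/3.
0.5001 bits

U(i) = 1/3 for all i

D_KL(P||U) = Σ P(x) log₂(P(x) / (1/3))
           = Σ P(x) log₂(P(x)) + log₂(3)
           = log₂(3) - H(P)

H(P) = -Σ P(x) log₂(P(x)):
  -P(1)·log₂(P(1)) = -(23/36)·log₂(23/36) = 0.41295
  -P(2)·log₂(P(2)) = -(1/3)·log₂(1/3) = 0.52832
  -P(3)·log₂(P(3)) = -(1/36)·log₂(1/36) = 0.14361
H(P) = 0.41295 + 0.52832 + 0.14361 = 1.08488 bits

log₂(3) = 1.58496 bits

D_KL(P||U) = 1.58496 - 1.08488 = 0.50008 ≈ 0.5001 bits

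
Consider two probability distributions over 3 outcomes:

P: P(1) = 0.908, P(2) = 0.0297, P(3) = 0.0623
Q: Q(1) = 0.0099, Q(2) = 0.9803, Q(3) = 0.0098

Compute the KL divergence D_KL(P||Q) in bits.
5.9358 bits

D_KL(P||Q) = Σ P(x) log₂(P(x)/Q(x))

Computing term by term:
  P(1)·log₂(P(1)/Q(1)) = 0.908·log₂(0.908/0.0099) = 5.91936
  P(2)·log₂(P(2)/Q(2)) = 0.0297·log₂(0.0297/0.9803) = -0.14983
  P(3)·log₂(P(3)/Q(3)) = 0.0623·log₂(0.0623/0.0098) = 0.16624

D_KL(P||Q) = 5.91936 - 0.14983 + 0.16624 = 5.93577 ≈ 5.9358 bits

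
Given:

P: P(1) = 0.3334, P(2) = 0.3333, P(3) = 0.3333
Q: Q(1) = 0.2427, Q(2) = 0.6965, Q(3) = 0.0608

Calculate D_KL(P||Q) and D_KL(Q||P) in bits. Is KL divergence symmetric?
D_KL(P||Q) = 0.6165 bits, D_KL(Q||P) = 0.4802 bits. No, KL divergence is not symmetric.

D_KL(P||Q) = Σ P(x) log₂(P(x)/Q(x))

Computing term by term:
  P(1)·log₂(P(1)/Q(1)) = 0.3334·log₂(0.3334/0.2427) = 0.15272
  P(2)·log₂(P(2)/Q(2)) = 0.3333·log₂(0.3333/0.6965) = -0.35440
  P(3)·log₂(P(3)/Q(3)) = 0.3333·log₂(0.3333/0.0608) = 0.81814

D_KL(P||Q) = 0.15272 - 0.35440 + 0.81814 = 0.61646 ≈ 0.6165 bits

D_KL(Q||P) = Σ Q(x) log₂(Q(x)/P(x))

Computing term by term:
  Q(1)·log₂(Q(1)/P(1)) = 0.2427·log₂(0.2427/0.3334) = -0.11118
  Q(2)·log₂(Q(2)/P(2)) = 0.6965·log₂(0.6965/0.3333) = 0.74059
  Q(3)·log₂(Q(3)/P(3)) = 0.0608·log₂(0.0608/0.3333) = -0.14924

D_KL(Q||P) = -0.11118 + 0.74059 - 0.14924 = 0.48017 ≈ 0.4802 bits

These are NOT equal (difference: 0.1363 bits). KL divergence is asymmetric: D_KL(P||Q) ≠ D_KL(Q||P) in general.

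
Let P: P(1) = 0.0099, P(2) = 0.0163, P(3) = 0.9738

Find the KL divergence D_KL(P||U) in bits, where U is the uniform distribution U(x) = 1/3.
1.3849 bits

U(i) = 1/3 for all i

D_KL(P||U) = Σ P(x) log₂(P(x) / (1/3))
           = Σ P(x) log₂(P(x)) + log₂(3)
           = log₂(3) - H(P)

H(P) = -Σ P(x) log₂(P(x)):
  -P(1)·log₂(P(1)) = -(0.0099)·log₂(0.0099) = 0.06592
  -P(2)·log₂(P(2)) = -(0.0163)·log₂(0.0163) = 0.09681
  -P(3)·log₂(P(3)) = -(0.9738)·log₂(0.9738) = 0.03730
H(P) = 0.06592 + 0.09681 + 0.03730 = 0.20003 bits

log₂(3) = 1.58496 bits

D_KL(P||U) = 1.58496 - 0.20003 = 1.38493 ≈ 1.3849 bits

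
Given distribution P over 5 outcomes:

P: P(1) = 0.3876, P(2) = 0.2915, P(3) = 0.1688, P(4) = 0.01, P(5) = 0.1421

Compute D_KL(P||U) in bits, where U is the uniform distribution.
0.3738 bits

U(i) = 1/5 for all i

D_KL(P||U) = Σ P(x) log₂(P(x) / (1/5))
           = Σ P(x) log₂(P(x)) + log₂(5)
           = log₂(5) - H(P)

H(P) = -Σ P(x) log₂(P(x)):
  -P(1)·log₂(P(1)) = -(0.3876)·log₂(0.3876) = 0.52999
  -P(2)·log₂(P(2)) = -(0.2915)·log₂(0.2915) = 0.51841
  -P(3)·log₂(P(3)) = -(0.1688)·log₂(0.1688) = 0.43324
  -P(4)·log₂(P(4)) = -(0.01)·log₂(0.01) = 0.06644
  -P(5)·log₂(P(5)) = -(0.1421)·log₂(0.1421) = 0.40001
H(P) = 0.52999 + 0.51841 + 0.43324 + 0.06644 + 0.40001 = 1.94809 bits

log₂(5) = 2.32193 bits

D_KL(P||U) = 2.32193 - 1.94809 = 0.37384 ≈ 0.3738 bits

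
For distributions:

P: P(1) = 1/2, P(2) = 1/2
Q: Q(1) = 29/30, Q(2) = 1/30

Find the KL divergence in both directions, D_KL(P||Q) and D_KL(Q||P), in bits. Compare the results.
D_KL(P||Q) = 1.4779 bits, D_KL(Q||P) = 0.7892 bits. D_KL(P||Q) is larger than D_KL(Q||P) by 0.6887 bits; the two directions differ.

D_KL(P||Q) = Σ P(x) log₂(P(x)/Q(x))

Computing term by term:
  P(1)·log₂(P(1)/Q(1)) = (1/2)·log₂((1/2)/(29/30)) = -0.47555
  P(2)·log₂(P(2)/Q(2)) = (1/2)·log₂((1/2)/(1/30)) = 1.95345

D_KL(P||Q) = -0.47555 + 1.95345 = 1.47790 ≈ 1.4779 bits

D_KL(Q||P) = Σ Q(x) log₂(Q(x)/P(x))

Computing term by term:
  Q(1)·log₂(Q(1)/P(1)) = (29/30)·log₂((29/30)/(1/2)) = 0.91939
  Q(2)·log₂(Q(2)/P(2)) = (1/30)·log₂((1/30)/(1/2)) = -0.13023

D_KL(Q||P) = 0.91939 - 0.13023 = 0.78916 ≈ 0.7892 bits

These are NOT equal (difference: 0.6887 bits). KL divergence is asymmetric: D_KL(P||Q) ≠ D_KL(Q||P) in general.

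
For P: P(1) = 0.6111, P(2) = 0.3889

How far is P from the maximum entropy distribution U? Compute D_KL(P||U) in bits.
0.0359 bits

U(i) = 1/2 for all i

D_KL(P||U) = Σ P(x) log₂(P(x) / (1/2))
           = Σ P(x) log₂(P(x)) + log₂(2)
           = log₂(2) - H(P)

H(P) = -Σ P(x) log₂(P(x)):
  -P(1)·log₂(P(1)) = -(0.6111)·log₂(0.6111) = 0.43420
  -P(2)·log₂(P(2)) = -(0.3889)·log₂(0.3889) = 0.52989
H(P) = 0.43420 + 0.52989 = 0.96409 bits

log₂(2) = 1.00000 bits

D_KL(P||U) = 1.00000 - 0.96409 = 0.03591 ≈ 0.0359 bits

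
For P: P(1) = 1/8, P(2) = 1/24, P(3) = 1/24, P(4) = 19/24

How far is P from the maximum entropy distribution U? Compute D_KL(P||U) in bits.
0.9761 bits

U(i) = 1/4 for all i

D_KL(P||U) = Σ P(x) log₂(P(x) / (1/4))
           = Σ P(x) log₂(P(x)) + log₂(4)
           = log₂(4) - H(P)

H(P) = -Σ P(x) log₂(P(x)):
  -P(1)·log₂(P(1)) = -(1/8)·log₂(1/8) = 0.37500
  -P(2)·log₂(P(2)) = -(1/24)·log₂(1/24) = 0.19104
  -P(3)·log₂(P(3)) = -(1/24)·log₂(1/24) = 0.19104
  -P(4)·log₂(P(4)) = -(19/24)·log₂(19/24) = 0.26682
H(P) = 0.37500 + 0.19104 + 0.19104 + 0.26682 = 1.02390 bits

log₂(4) = 2.00000 bits

D_KL(P||U) = 2.00000 - 1.02390 = 0.97610 ≈ 0.9761 bits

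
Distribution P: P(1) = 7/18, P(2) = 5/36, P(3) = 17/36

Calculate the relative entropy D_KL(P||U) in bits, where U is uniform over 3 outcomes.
0.1484 bits

U(i) = 1/3 for all i

D_KL(P||U) = Σ P(x) log₂(P(x) / (1/3))
           = Σ P(x) log₂(P(x)) + log₂(3)
           = log₂(3) - H(P)

H(P) = -Σ P(x) log₂(P(x)):
  -P(1)·log₂(P(1)) = -(7/18)·log₂(7/18) = 0.52989
  -P(2)·log₂(P(2)) = -(5/36)·log₂(5/36) = 0.39556
  -P(3)·log₂(P(3)) = -(17/36)·log₂(17/36) = 0.51116
H(P) = 0.52989 + 0.39556 + 0.51116 = 1.43661 bits

log₂(3) = 1.58496 bits

D_KL(P||U) = 1.58496 - 1.43661 = 0.14835 ≈ 0.1484 bits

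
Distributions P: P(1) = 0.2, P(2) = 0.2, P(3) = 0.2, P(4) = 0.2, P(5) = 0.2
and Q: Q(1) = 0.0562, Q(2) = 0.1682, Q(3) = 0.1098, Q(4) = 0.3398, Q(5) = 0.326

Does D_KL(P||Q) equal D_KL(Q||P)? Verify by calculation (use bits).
D_KL(P||Q) = 0.2953 bits, D_KL(Q||P) = 0.2497 bits. No — D_KL(P||Q) ≠ D_KL(Q||P) for this pair.

D_KL(P||Q) = Σ P(x) log₂(P(x)/Q(x))

Computing term by term:
  P(1)·log₂(P(1)/Q(1)) = 0.2·log₂(0.2/0.0562) = 0.36627
  P(2)·log₂(P(2)/Q(2)) = 0.2·log₂(0.2/0.1682) = 0.04996
  P(3)·log₂(P(3)/Q(3)) = 0.2·log₂(0.2/0.1098) = 0.17302
  P(4)·log₂(P(4)/Q(4)) = 0.2·log₂(0.2/0.3398) = -0.15294
  P(5)·log₂(P(5)/Q(5)) = 0.2·log₂(0.2/0.326) = -0.14097

D_KL(P||Q) = 0.36627 + 0.04996 + 0.17302 - 0.15294 - 0.14097 = 0.29534 ≈ 0.2953 bits

D_KL(Q||P) = Σ Q(x) log₂(Q(x)/P(x))

Computing term by term:
  Q(1)·log₂(Q(1)/P(1)) = 0.0562·log₂(0.0562/0.2) = -0.10292
  Q(2)·log₂(Q(2)/P(2)) = 0.1682·log₂(0.1682/0.2) = -0.04202
  Q(3)·log₂(Q(3)/P(3)) = 0.1098·log₂(0.1098/0.2) = -0.09499
  Q(4)·log₂(Q(4)/P(4)) = 0.3398·log₂(0.3398/0.2) = 0.25984
  Q(5)·log₂(Q(5)/P(5)) = 0.326·log₂(0.326/0.2) = 0.22979

D_KL(Q||P) = -0.10292 - 0.04202 - 0.09499 + 0.25984 + 0.22979 = 0.24970 ≈ 0.2497 bits

These are NOT equal (difference: 0.0456 bits). KL divergence is asymmetric: D_KL(P||Q) ≠ D_KL(Q||P) in general.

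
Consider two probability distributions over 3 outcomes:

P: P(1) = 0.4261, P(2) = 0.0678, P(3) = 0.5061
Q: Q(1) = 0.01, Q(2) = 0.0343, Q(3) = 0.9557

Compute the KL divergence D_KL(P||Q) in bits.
1.9090 bits

D_KL(P||Q) = Σ P(x) log₂(P(x)/Q(x))

Computing term by term:
  P(1)·log₂(P(1)/Q(1)) = 0.4261·log₂(0.4261/0.01) = 2.30653
  P(2)·log₂(P(2)/Q(2)) = 0.0678·log₂(0.0678/0.0343) = 0.06665
  P(3)·log₂(P(3)/Q(3)) = 0.5061·log₂(0.5061/0.9557) = -0.46416

D_KL(P||Q) = 2.30653 + 0.06665 - 0.46416 = 1.90902 ≈ 1.9090 bits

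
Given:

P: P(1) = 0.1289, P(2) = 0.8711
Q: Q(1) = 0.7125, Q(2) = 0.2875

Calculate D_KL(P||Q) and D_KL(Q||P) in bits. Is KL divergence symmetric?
D_KL(P||Q) = 1.0752 bits, D_KL(Q||P) = 1.2977 bits. No, KL divergence is not symmetric.

D_KL(P||Q) = Σ P(x) log₂(P(x)/Q(x))

Computing term by term:
  P(1)·log₂(P(1)/Q(1)) = 0.1289·log₂(0.1289/0.7125) = -0.31795
  P(2)·log₂(P(2)/Q(2)) = 0.8711·log₂(0.8711/0.2875) = 1.39313

D_KL(P||Q) = -0.31795 + 1.39313 = 1.07518 ≈ 1.0752 bits

D_KL(Q||P) = Σ Q(x) log₂(Q(x)/P(x))

Computing term by term:
  Q(1)·log₂(Q(1)/P(1)) = 0.7125·log₂(0.7125/0.1289) = 1.75748
  Q(2)·log₂(Q(2)/P(2)) = 0.2875·log₂(0.2875/0.8711) = -0.45979

D_KL(Q||P) = 1.75748 - 0.45979 = 1.29769 ≈ 1.2977 bits

These are NOT equal (difference: 0.2225 bits). KL divergence is asymmetric: D_KL(P||Q) ≠ D_KL(Q||P) in general.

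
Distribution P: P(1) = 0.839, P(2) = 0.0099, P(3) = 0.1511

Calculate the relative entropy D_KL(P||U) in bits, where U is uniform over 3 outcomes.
0.8946 bits

U(i) = 1/3 for all i

D_KL(P||U) = Σ P(x) log₂(P(x) / (1/3))
           = Σ P(x) log₂(P(x)) + log₂(3)
           = log₂(3) - H(P)

H(P) = -Σ P(x) log₂(P(x)):
  -P(1)·log₂(P(1)) = -(0.839)·log₂(0.839) = 0.21248
  -P(2)·log₂(P(2)) = -(0.0099)·log₂(0.0099) = 0.06592
  -P(3)·log₂(P(3)) = -(0.1511)·log₂(0.1511) = 0.41196
H(P) = 0.21248 + 0.06592 + 0.41196 = 0.69036 bits

log₂(3) = 1.58496 bits

D_KL(P||U) = 1.58496 - 0.69036 = 0.89460 ≈ 0.8946 bits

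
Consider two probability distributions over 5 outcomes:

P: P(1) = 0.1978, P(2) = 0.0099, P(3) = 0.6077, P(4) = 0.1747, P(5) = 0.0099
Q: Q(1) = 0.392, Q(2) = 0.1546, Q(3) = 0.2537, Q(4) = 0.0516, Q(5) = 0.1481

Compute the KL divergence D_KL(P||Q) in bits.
0.8001 bits

D_KL(P||Q) = Σ P(x) log₂(P(x)/Q(x))

Computing term by term:
  P(1)·log₂(P(1)/Q(1)) = 0.1978·log₂(0.1978/0.392) = -0.19519
  P(2)·log₂(P(2)/Q(2)) = 0.0099·log₂(0.0099/0.1546) = -0.03925
  P(3)·log₂(P(3)/Q(3)) = 0.6077·log₂(0.6077/0.2537) = 0.76585
  P(4)·log₂(P(4)/Q(4)) = 0.1747·log₂(0.1747/0.0516) = 0.30737
  P(5)·log₂(P(5)/Q(5)) = 0.0099·log₂(0.0099/0.1481) = -0.03864

D_KL(P||Q) = -0.19519 - 0.03925 + 0.76585 + 0.30737 - 0.03864 = 0.80014 ≈ 0.8001 bits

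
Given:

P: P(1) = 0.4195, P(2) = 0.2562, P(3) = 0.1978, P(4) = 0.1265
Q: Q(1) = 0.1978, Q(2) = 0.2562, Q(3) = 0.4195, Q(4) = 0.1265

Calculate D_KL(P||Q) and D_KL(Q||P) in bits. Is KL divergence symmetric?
D_KL(P||Q) = 0.2405 bits, D_KL(Q||P) = 0.2405 bits. The two values coincide for this particular pair, but no — KL divergence is not symmetric in general.

D_KL(P||Q) = Σ P(x) log₂(P(x)/Q(x))

Computing term by term:
  P(1)·log₂(P(1)/Q(1)) = 0.4195·log₂(0.4195/0.1978) = 0.45500
  P(2)·log₂(P(2)/Q(2)) = 0.2562·log₂(0.2562/0.2562) = 0.00000
  P(3)·log₂(P(3)/Q(3)) = 0.1978·log₂(0.1978/0.4195) = -0.21454
  P(4)·log₂(P(4)/Q(4)) = 0.1265·log₂(0.1265/0.1265) = 0.00000

D_KL(P||Q) = 0.45500 + 0.00000 - 0.21454 + 0.00000 = 0.24046 ≈ 0.2405 bits

D_KL(Q||P) = Σ Q(x) log₂(Q(x)/P(x))

Computing term by term:
  Q(1)·log₂(Q(1)/P(1)) = 0.1978·log₂(0.1978/0.4195) = -0.21454
  Q(2)·log₂(Q(2)/P(2)) = 0.2562·log₂(0.2562/0.2562) = 0.00000
  Q(3)·log₂(Q(3)/P(3)) = 0.4195·log₂(0.4195/0.1978) = 0.45500
  Q(4)·log₂(Q(4)/P(4)) = 0.1265·log₂(0.1265/0.1265) = 0.00000

D_KL(Q||P) = -0.21454 + 0.00000 + 0.45500 + 0.00000 = 0.24046 ≈ 0.2405 bits

These ARE equal here. Q is P with outcomes relabeled (Q(1) = P(3), Q(3) = P(1)) by a relabeling that is its own inverse, so the two sums contain exactly the same terms in a different order. This is a special case — KL divergence is not symmetric in general: D_KL(P||Q) ≠ D_KL(Q||P) for most P, Q.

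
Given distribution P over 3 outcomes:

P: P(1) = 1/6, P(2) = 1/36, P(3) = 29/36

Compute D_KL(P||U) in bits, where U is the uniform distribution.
0.7592 bits

U(i) = 1/3 for all i

D_KL(P||U) = Σ P(x) log₂(P(x) / (1/3))
           = Σ P(x) log₂(P(x)) + log₂(3)
           = log₂(3) - H(P)

H(P) = -Σ P(x) log₂(P(x)):
  -P(1)·log₂(P(1)) = -(1/6)·log₂(1/6) = 0.43083
  -P(2)·log₂(P(2)) = -(1/36)·log₂(1/36) = 0.14361
  -P(3)·log₂(P(3)) = -(29/36)·log₂(29/36) = 0.25129
H(P) = 0.43083 + 0.14361 + 0.25129 = 0.82573 bits

log₂(3) = 1.58496 bits

D_KL(P||U) = 1.58496 - 0.82573 = 0.75923 ≈ 0.7592 bits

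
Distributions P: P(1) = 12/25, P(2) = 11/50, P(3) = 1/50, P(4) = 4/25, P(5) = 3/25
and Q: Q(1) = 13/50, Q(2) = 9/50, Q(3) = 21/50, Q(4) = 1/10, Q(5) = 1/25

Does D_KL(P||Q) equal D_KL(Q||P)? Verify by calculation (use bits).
D_KL(P||Q) = 0.6991 bits, D_KL(Q||P) = 1.4315 bits. No — D_KL(P||Q) ≠ D_KL(Q||P) for this pair.

D_KL(P||Q) = Σ P(x) log₂(P(x)/Q(x))

Computing term by term:
  P(1)·log₂(P(1)/Q(1)) = (12/25)·log₂((12/25)/(13/50)) = 0.42457
  P(2)·log₂(P(2)/Q(2)) = (11/50)·log₂((11/50)/(9/50)) = 0.06369
  P(3)·log₂(P(3)/Q(3)) = (1/50)·log₂((1/50)/(21/50)) = -0.08785
  P(4)·log₂(P(4)/Q(4)) = (4/25)·log₂((4/25)/(1/10)) = 0.10849
  P(5)·log₂(P(5)/Q(5)) = (3/25)·log₂((3/25)/(1/25)) = 0.19020

D_KL(P||Q) = 0.42457 + 0.06369 - 0.08785 + 0.10849 + 0.19020 = 0.69910 ≈ 0.6991 bits

D_KL(Q||P) = Σ Q(x) log₂(Q(x)/P(x))

Computing term by term:
  Q(1)·log₂(Q(1)/P(1)) = (13/50)·log₂((13/50)/(12/25)) = -0.22998
  Q(2)·log₂(Q(2)/P(2)) = (9/50)·log₂((9/50)/(11/50)) = -0.05211
  Q(3)·log₂(Q(3)/P(3)) = (21/50)·log₂((21/50)/(1/50)) = 1.84477
  Q(4)·log₂(Q(4)/P(4)) = (1/10)·log₂((1/10)/(4/25)) = -0.06781
  Q(5)·log₂(Q(5)/P(5)) = (1/25)·log₂((1/25)/(3/25)) = -0.06340

D_KL(Q||P) = -0.22998 - 0.05211 + 1.84477 - 0.06781 - 0.06340 = 1.43147 ≈ 1.4315 bits

These are NOT equal (difference: 0.7324 bits). KL divergence is asymmetric: D_KL(P||Q) ≠ D_KL(Q||P) in general.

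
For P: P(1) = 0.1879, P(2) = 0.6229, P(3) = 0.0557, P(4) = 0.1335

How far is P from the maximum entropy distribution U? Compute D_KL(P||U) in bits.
0.5015 bits

U(i) = 1/4 for all i

D_KL(P||U) = Σ P(x) log₂(P(x) / (1/4))
           = Σ P(x) log₂(P(x)) + log₂(4)
           = log₂(4) - H(P)

H(P) = -Σ P(x) log₂(P(x)):
  -P(1)·log₂(P(1)) = -(0.1879)·log₂(0.1879) = 0.45321
  -P(2)·log₂(P(2)) = -(0.6229)·log₂(0.6229) = 0.42540
  -P(3)·log₂(P(3)) = -(0.0557)·log₂(0.0557) = 0.23206
  -P(4)·log₂(P(4)) = -(0.1335)·log₂(0.1335) = 0.38783
H(P) = 0.45321 + 0.42540 + 0.23206 + 0.38783 = 1.49850 bits

log₂(4) = 2.00000 bits

D_KL(P||U) = 2.00000 - 1.49850 = 0.50150 ≈ 0.5015 bits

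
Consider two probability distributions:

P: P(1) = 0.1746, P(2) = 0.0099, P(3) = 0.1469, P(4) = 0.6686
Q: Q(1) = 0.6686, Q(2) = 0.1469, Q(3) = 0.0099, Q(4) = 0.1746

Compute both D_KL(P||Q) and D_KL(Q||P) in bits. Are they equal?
D_KL(P||Q) = 1.4900 bits, D_KL(Q||P) = 1.4900 bits. Yes, in this case they are equal (although KL divergence is not symmetric in general).

D_KL(P||Q) = Σ P(x) log₂(P(x)/Q(x))

Computing term by term:
  P(1)·log₂(P(1)/Q(1)) = 0.1746·log₂(0.1746/0.6686) = -0.33822
  P(2)·log₂(P(2)/Q(2)) = 0.0099·log₂(0.0099/0.1469) = -0.03852
  P(3)·log₂(P(3)/Q(3)) = 0.1469·log₂(0.1469/0.0099) = 0.57163
  P(4)·log₂(P(4)/Q(4)) = 0.6686·log₂(0.6686/0.1746) = 1.29514

D_KL(P||Q) = -0.33822 - 0.03852 + 0.57163 + 1.29514 = 1.49003 ≈ 1.4900 bits

D_KL(Q||P) = Σ Q(x) log₂(Q(x)/P(x))

Computing term by term:
  Q(1)·log₂(Q(1)/P(1)) = 0.6686·log₂(0.6686/0.1746) = 1.29514
  Q(2)·log₂(Q(2)/P(2)) = 0.1469·log₂(0.1469/0.0099) = 0.57163
  Q(3)·log₂(Q(3)/P(3)) = 0.0099·log₂(0.0099/0.1469) = -0.03852
  Q(4)·log₂(Q(4)/P(4)) = 0.1746·log₂(0.1746/0.6686) = -0.33822

D_KL(Q||P) = 1.29514 + 0.57163 - 0.03852 - 0.33822 = 1.49003 ≈ 1.4900 bits

These ARE equal here. Q is P with outcomes relabeled (Q(1) = P(4), Q(2) = P(3), Q(3) = P(2), Q(4) = P(1)) by a relabeling that is its own inverse, so the two sums contain exactly the same terms in a different order. This is a special case — KL divergence is not symmetric in general: D_KL(P||Q) ≠ D_KL(Q||P) for most P, Q.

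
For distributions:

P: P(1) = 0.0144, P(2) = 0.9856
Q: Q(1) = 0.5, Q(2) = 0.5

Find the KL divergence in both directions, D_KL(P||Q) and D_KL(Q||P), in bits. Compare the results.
D_KL(P||Q) = 0.8913 bits, D_KL(Q||P) = 2.0694 bits. D_KL(Q||P) is larger than D_KL(P||Q) by 1.1781 bits; the two directions differ.

D_KL(P||Q) = Σ P(x) log₂(P(x)/Q(x))

Computing term by term:
  P(1)·log₂(P(1)/Q(1)) = 0.0144·log₂(0.0144/0.5) = -0.07370
  P(2)·log₂(P(2)/Q(2)) = 0.9856·log₂(0.9856/0.5) = 0.96498

D_KL(P||Q) = -0.07370 + 0.96498 = 0.89128 ≈ 0.8913 bits

D_KL(Q||P) = Σ Q(x) log₂(Q(x)/P(x))

Computing term by term:
  Q(1)·log₂(Q(1)/P(1)) = 0.5·log₂(0.5/0.0144) = 2.55889
  Q(2)·log₂(Q(2)/P(2)) = 0.5·log₂(0.5/0.9856) = -0.48954

D_KL(Q||P) = 2.55889 - 0.48954 = 2.06935 ≈ 2.0694 bits

These are NOT equal (difference: 1.1781 bits). KL divergence is asymmetric: D_KL(P||Q) ≠ D_KL(Q||P) in general.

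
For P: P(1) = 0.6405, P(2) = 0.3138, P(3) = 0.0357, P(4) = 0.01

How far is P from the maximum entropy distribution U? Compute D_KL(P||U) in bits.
0.8256 bits

U(i) = 1/4 for all i

D_KL(P||U) = Σ P(x) log₂(P(x) / (1/4))
           = Σ P(x) log₂(P(x)) + log₂(4)
           = log₂(4) - H(P)

H(P) = -Σ P(x) log₂(P(x)):
  -P(1)·log₂(P(1)) = -(0.6405)·log₂(0.6405) = 0.41167
  -P(2)·log₂(P(2)) = -(0.3138)·log₂(0.3138) = 0.52470
  -P(3)·log₂(P(3)) = -(0.0357)·log₂(0.0357) = 0.17164
  -P(4)·log₂(P(4)) = -(0.01)·log₂(0.01) = 0.06644
H(P) = 0.41167 + 0.52470 + 0.17164 + 0.06644 = 1.17445 bits

log₂(4) = 2.00000 bits

D_KL(P||U) = 2.00000 - 1.17445 = 0.82555 ≈ 0.8256 bits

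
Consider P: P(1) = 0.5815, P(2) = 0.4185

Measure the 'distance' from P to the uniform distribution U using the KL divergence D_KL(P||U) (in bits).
0.0193 bits

U(i) = 1/2 for all i

D_KL(P||U) = Σ P(x) log₂(P(x) / (1/2))
           = Σ P(x) log₂(P(x)) + log₂(2)
           = log₂(2) - H(P)

H(P) = -Σ P(x) log₂(P(x)):
  -P(1)·log₂(P(1)) = -(0.5815)·log₂(0.5815) = 0.45482
  -P(2)·log₂(P(2)) = -(0.4185)·log₂(0.4185) = 0.52593
H(P) = 0.45482 + 0.52593 = 0.98075 bits

log₂(2) = 1.00000 bits

D_KL(P||U) = 1.00000 - 0.98075 = 0.01925 ≈ 0.0193 bits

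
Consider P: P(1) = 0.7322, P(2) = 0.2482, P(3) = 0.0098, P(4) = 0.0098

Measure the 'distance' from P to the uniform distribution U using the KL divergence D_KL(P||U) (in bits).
1.0410 bits

U(i) = 1/4 for all i

D_KL(P||U) = Σ P(x) log₂(P(x) / (1/4))
           = Σ P(x) log₂(P(x)) + log₂(4)
           = log₂(4) - H(P)

H(P) = -Σ P(x) log₂(P(x)):
  -P(1)·log₂(P(1)) = -(0.7322)·log₂(0.7322) = 0.32926
  -P(2)·log₂(P(2)) = -(0.2482)·log₂(0.2482) = 0.49899
  -P(3)·log₂(P(3)) = -(0.0098)·log₂(0.0098) = 0.06540
  -P(4)·log₂(P(4)) = -(0.0098)·log₂(0.0098) = 0.06540
H(P) = 0.32926 + 0.49899 + 0.06540 + 0.06540 = 0.95905 bits

log₂(4) = 2.00000 bits

D_KL(P||U) = 2.00000 - 0.95905 = 1.04095 ≈ 1.0410 bits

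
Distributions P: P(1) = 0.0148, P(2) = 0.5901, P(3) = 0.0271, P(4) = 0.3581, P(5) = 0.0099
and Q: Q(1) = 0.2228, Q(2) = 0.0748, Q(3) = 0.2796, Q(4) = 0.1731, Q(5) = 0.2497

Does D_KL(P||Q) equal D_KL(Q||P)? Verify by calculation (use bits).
D_KL(P||Q) = 1.9387 bits, D_KL(Q||P) = 2.5714 bits. No — D_KL(P||Q) ≠ D_KL(Q||P) for this pair.

D_KL(P||Q) = Σ P(x) log₂(P(x)/Q(x))

Computing term by term:
  P(1)·log₂(P(1)/Q(1)) = 0.0148·log₂(0.0148/0.2228) = -0.05790
  P(2)·log₂(P(2)/Q(2)) = 0.5901·log₂(0.5901/0.0748) = 1.75841
  P(3)·log₂(P(3)/Q(3)) = 0.0271·log₂(0.0271/0.2796) = -0.09125
  P(4)·log₂(P(4)/Q(4)) = 0.3581·log₂(0.3581/0.1731) = 0.37556
  P(5)·log₂(P(5)/Q(5)) = 0.0099·log₂(0.0099/0.2497) = -0.04610

D_KL(P||Q) = -0.05790 + 1.75841 - 0.09125 + 0.37556 - 0.04610 = 1.93872 ≈ 1.9387 bits

D_KL(Q||P) = Σ Q(x) log₂(Q(x)/P(x))

Computing term by term:
  Q(1)·log₂(Q(1)/P(1)) = 0.2228·log₂(0.2228/0.0148) = 0.87161
  Q(2)·log₂(Q(2)/P(2)) = 0.0748·log₂(0.0748/0.5901) = -0.22289
  Q(3)·log₂(Q(3)/P(3)) = 0.2796·log₂(0.2796/0.0271) = 0.94141
  Q(4)·log₂(Q(4)/P(4)) = 0.1731·log₂(0.1731/0.3581) = -0.18154
  Q(5)·log₂(Q(5)/P(5)) = 0.2497·log₂(0.2497/0.0099) = 1.16276

D_KL(Q||P) = 0.87161 - 0.22289 + 0.94141 - 0.18154 + 1.16276 = 2.57135 ≈ 2.5714 bits

These are NOT equal (difference: 0.6327 bits). KL divergence is asymmetric: D_KL(P||Q) ≠ D_KL(Q||P) in general.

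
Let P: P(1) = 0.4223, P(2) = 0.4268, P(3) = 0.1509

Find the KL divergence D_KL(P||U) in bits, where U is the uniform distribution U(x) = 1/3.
0.1238 bits

U(i) = 1/3 for all i

D_KL(P||U) = Σ P(x) log₂(P(x) / (1/3))
           = Σ P(x) log₂(P(x)) + log₂(3)
           = log₂(3) - H(P)

H(P) = -Σ P(x) log₂(P(x)):
  -P(1)·log₂(P(1)) = -(0.4223)·log₂(0.4223) = 0.52520
  -P(2)·log₂(P(2)) = -(0.4268)·log₂(0.4268) = 0.52427
  -P(3)·log₂(P(3)) = -(0.1509)·log₂(0.1509) = 0.41171
H(P) = 0.52520 + 0.52427 + 0.41171 = 1.46118 bits

log₂(3) = 1.58496 bits

D_KL(P||U) = 1.58496 - 1.46118 = 0.12378 ≈ 0.1238 bits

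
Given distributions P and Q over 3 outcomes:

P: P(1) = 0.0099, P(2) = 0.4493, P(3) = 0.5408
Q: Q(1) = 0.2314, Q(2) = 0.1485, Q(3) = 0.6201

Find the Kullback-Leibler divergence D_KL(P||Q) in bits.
0.5659 bits

D_KL(P||Q) = Σ P(x) log₂(P(x)/Q(x))

Computing term by term:
  P(1)·log₂(P(1)/Q(1)) = 0.0099·log₂(0.0099/0.2314) = -0.04501
  P(2)·log₂(P(2)/Q(2)) = 0.4493·log₂(0.4493/0.1485) = 0.71763
  P(3)·log₂(P(3)/Q(3)) = 0.5408·log₂(0.5408/0.6201) = -0.10676

D_KL(P||Q) = -0.04501 + 0.71763 - 0.10676 = 0.56586 ≈ 0.5659 bits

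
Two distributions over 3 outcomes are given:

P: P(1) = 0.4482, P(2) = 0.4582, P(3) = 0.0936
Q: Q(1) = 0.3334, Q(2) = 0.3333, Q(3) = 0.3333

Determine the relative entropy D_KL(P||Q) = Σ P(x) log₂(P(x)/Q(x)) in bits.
0.2302 bits

D_KL(P||Q) = Σ P(x) log₂(P(x)/Q(x))

Computing term by term:
  P(1)·log₂(P(1)/Q(1)) = 0.4482·log₂(0.4482/0.3334) = 0.19133
  P(2)·log₂(P(2)/Q(2)) = 0.4582·log₂(0.4582/0.3333) = 0.21039
  P(3)·log₂(P(3)/Q(3)) = 0.0936·log₂(0.0936/0.3333) = -0.17150

D_KL(P||Q) = 0.19133 + 0.21039 - 0.17150 = 0.23022 ≈ 0.2302 bits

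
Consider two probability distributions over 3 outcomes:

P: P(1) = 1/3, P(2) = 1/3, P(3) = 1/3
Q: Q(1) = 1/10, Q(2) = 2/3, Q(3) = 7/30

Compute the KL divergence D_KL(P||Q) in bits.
0.4172 bits

D_KL(P||Q) = Σ P(x) log₂(P(x)/Q(x))

Computing term by term:
  P(1)·log₂(P(1)/Q(1)) = (1/3)·log₂((1/3)/(1/10)) = 0.57899
  P(2)·log₂(P(2)/Q(2)) = (1/3)·log₂((1/3)/(2/3)) = -0.33333
  P(3)·log₂(P(3)/Q(3)) = (1/3)·log₂((1/3)/(7/30)) = 0.17152

D_KL(P||Q) = 0.57899 - 0.33333 + 0.17152 = 0.41718 ≈ 0.4172 bits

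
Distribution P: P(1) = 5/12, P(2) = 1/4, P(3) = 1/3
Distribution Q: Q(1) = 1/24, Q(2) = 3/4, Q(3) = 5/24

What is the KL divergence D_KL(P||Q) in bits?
1.2139 bits

D_KL(P||Q) = Σ P(x) log₂(P(x)/Q(x))

Computing term by term:
  P(1)·log₂(P(1)/Q(1)) = (5/12)·log₂((5/12)/(1/24)) = 1.38414
  P(2)·log₂(P(2)/Q(2)) = (1/4)·log₂((1/4)/(3/4)) = -0.39624
  P(3)·log₂(P(3)/Q(3)) = (1/3)·log₂((1/3)/(5/24)) = 0.22602

D_KL(P||Q) = 1.38414 - 0.39624 + 0.22602 = 1.21392 ≈ 1.2139 bits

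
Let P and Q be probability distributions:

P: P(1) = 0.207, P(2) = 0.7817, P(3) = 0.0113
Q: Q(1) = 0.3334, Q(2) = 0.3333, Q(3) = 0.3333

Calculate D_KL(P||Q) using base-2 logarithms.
0.7638 bits

D_KL(P||Q) = Σ P(x) log₂(P(x)/Q(x))

Computing term by term:
  P(1)·log₂(P(1)/Q(1)) = 0.207·log₂(0.207/0.3334) = -0.14234
  P(2)·log₂(P(2)/Q(2)) = 0.7817·log₂(0.7817/0.3333) = 0.96133
  P(3)·log₂(P(3)/Q(3)) = 0.0113·log₂(0.0113/0.3333) = -0.05517

D_KL(P||Q) = -0.14234 + 0.96133 - 0.05517 = 0.76382 ≈ 0.7638 bits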